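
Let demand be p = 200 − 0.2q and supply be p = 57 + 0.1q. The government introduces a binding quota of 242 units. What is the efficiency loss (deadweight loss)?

8260.27

Competitive equilibrium: 200 − 0.2q = 57 + 0.1q → q* = 476.6667, p* = 104.6667.
At q = 242: demand price = 200 − 0.2·242 = 151.6; supply price = 57 + 0.1·242 = 81.2.
Δq = 476.6667 − 242 = 234.6667; wedge = 151.6 − 81.2 = 70.4.
DWL = ½ × 234.6667 × 70.4 = 8260.27.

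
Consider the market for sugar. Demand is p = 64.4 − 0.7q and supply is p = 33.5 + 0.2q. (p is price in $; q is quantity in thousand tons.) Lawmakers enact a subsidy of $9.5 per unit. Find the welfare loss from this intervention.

$50.14 thousand

Competitive equilibrium: 64.4 − 0.7q = 33.5 + 0.2q → q* = 34.3333, p* = 40.3667.
The subsidy lowers effective supply by 9.5: p = 24 + 0.2q.
New quantity: 64.4 − 0.7q = 24 + 0.2q → q' = 44.8889.
Overproduction Δq = 44.8889 − 34.3333 = 10.5556; wedge = subsidy = 9.5.
Deadweight loss = ½ × 10.5556 × 9.5 = $50.14 thousand.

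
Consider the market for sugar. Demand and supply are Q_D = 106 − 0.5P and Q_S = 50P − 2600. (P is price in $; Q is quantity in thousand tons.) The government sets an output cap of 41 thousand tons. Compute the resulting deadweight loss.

$1474.44 thousand

In inverse form: demand P = 212 − 2Q, supply P = 52 + 0.02Q.
Competitive equilibrium: 212 − 2Q = 52 + 0.02Q → Q* = 79.2079, P* = 53.5842.
At Q = 41: demand price = 212 − 2·41 = 130; supply price = 52 + 0.02·41 = 52.82.
ΔQ = 79.2079 − 41 = 38.2079; wedge = 130 − 52.82 = 77.18.
DWL = ½ × 38.2079 × 77.18 = $1474.44 thousand.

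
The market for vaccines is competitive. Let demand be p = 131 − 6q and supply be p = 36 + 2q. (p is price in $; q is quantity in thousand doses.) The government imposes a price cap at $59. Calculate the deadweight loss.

$0.56 thousand

Competitive equilibrium: 131 − 6q = 36 + 2q → q* = 11.875, p* = 59.75.
At the ceiling p = 59, quantity supplied = (59 − 36)/2 = 11.5.
Willingness to pay at q' = 11.5: 131 − 6·11.5 = 62.
Δq = 11.875 − 11.5 = 0.375; wedge = 62 − 59 = 3.
Deadweight loss = ½ × 0.375 × 3 = $0.56 thousand.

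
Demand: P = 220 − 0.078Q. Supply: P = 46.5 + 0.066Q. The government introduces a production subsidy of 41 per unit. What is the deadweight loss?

Competitive equilibrium: 220 − 0.078Q = 46.5 + 0.066Q → Q* = 1204.8611, P* = 126.0208.
The subsidy lowers effective supply by 41: P = 5.5 + 0.066Q.
New quantity: 220 − 0.078Q = 5.5 + 0.066Q → Q' = 1489.5833.
Overproduction ΔQ = 1489.5833 − 1204.8611 = 284.7222; wedge = subsidy = 41.
DWL = ½ × 284.7222 × 41 = 5836.81.

5836.81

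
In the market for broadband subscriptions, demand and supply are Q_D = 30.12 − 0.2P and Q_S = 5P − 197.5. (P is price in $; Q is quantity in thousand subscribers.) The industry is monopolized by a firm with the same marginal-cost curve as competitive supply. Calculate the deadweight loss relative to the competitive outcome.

In inverse form: demand P = 150.6 − 5Q, supply P = 39.5 + 0.2Q.
Competitive equilibrium: 150.6 − 5Q = 39.5 + 0.2Q → Q* = 21.3654, P* = 43.7731.
Marginal revenue: MR = 150.6 − 10Q. Set MR = MC: 150.6 − 10Q = 39.5 + 0.2Q → Q_m = 10.8922.
Price P_m = 150.6 − 5·10.8922 = 96.139; MC(Q_m) = 39.5 + 0.2·10.8922 = 41.6784.
Competitive Q* = 21.3654, so ΔQ = 10.4732; wedge = 96.139 − 41.6784 = 54.4606.
Welfare loss = ½ × 10.4732 × 54.4606 = $285.19 thousand.

$285.19 thousand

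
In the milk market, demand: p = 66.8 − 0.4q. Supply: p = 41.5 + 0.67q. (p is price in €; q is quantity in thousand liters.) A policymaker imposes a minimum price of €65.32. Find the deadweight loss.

€212.82 thousand

Competitive equilibrium: 66.8 − 0.4q = 41.5 + 0.67q → q* = 23.6449, p* = 57.3421.
At the floor p = 65.32, quantity demanded = (66.8 − 65.32)/0.4 = 3.7.
Sellers' marginal cost at q' = 3.7: 41.5 + 0.67·3.7 = 43.979.
Δq = 23.6449 − 3.7 = 19.9449; wedge = 65.32 − 43.979 = 21.341.
The triangle = ½ × 19.9449 × 21.341 = €212.82 thousand.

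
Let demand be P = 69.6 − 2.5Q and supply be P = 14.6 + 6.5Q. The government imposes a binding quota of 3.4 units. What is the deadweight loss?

Competitive equilibrium: 69.6 − 2.5Q = 14.6 + 6.5Q → Q* = 6.1111, P* = 54.3222.
At Q = 3.4: demand price = 69.6 − 2.5·3.4 = 61.1; supply price = 14.6 + 6.5·3.4 = 36.7.
ΔQ = 6.1111 − 3.4 = 2.7111; wedge = 61.1 − 36.7 = 24.4.
The triangle = ½ × 2.7111 × 24.4 = 33.08.

33.08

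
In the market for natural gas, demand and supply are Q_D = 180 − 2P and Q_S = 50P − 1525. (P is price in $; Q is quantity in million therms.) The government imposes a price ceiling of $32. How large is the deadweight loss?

$404.09 million

In inverse form: demand P = 90 − 0.5Q, supply P = 30.5 + 0.02Q.
Competitive equilibrium: 90 − 0.5Q = 30.5 + 0.02Q → Q* = 114.4231, P* = 32.7885.
At the ceiling P = 32, quantity supplied = (32 − 30.5)/0.02 = 75.
Willingness to pay at Q' = 75: 90 − 0.5·75 = 52.5.
ΔQ = 114.4231 − 75 = 39.4231; wedge = 52.5 − 32 = 20.5.
Welfare loss = ½ × 39.4231 × 20.5 = $404.09 million.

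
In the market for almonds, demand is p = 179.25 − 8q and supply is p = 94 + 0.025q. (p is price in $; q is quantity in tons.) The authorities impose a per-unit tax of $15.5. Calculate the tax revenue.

Competitive equilibrium: 179.25 − 8q = 94 + 0.025q → q* = 10.6231, p* = 94.2656.
With the tax, the buyer price exceeds the seller price by 15.5: (179.25 − 8q) − (94 + 0.025q) = 15.5 → q' = 8.6916.
Tax revenue = 15.5 × 8.6916 = $134.72.

$134.72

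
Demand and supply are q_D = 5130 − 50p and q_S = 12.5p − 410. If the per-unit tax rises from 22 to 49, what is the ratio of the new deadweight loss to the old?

In inverse form: demand p = 102.6 − 0.02q, supply p = 32.8 + 0.08q.
Competitive equilibrium: 102.6 − 0.02q = 32.8 + 0.08q → q* = 698, p* = 88.64.
For a per-unit tax t: Δq = t/0.1, so DWL = ½·t·(t/0.1) = t²/0.2.
At t = 22: DWL = 2420. At t = 49: DWL = 12005.
Ratio = (49/22)² = 4.961.

4.961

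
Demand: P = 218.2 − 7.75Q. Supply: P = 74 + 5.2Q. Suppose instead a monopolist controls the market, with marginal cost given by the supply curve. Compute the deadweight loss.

112.54

Competitive equilibrium: 218.2 − 7.75Q = 74 + 5.2Q → Q* = 11.13514, P* = 131.9027.
Marginal revenue: MR = 218.2 − 15.5Q. Set MR = MC: 218.2 − 15.5Q = 74 + 5.2Q → Q_m = 6.96618.
Price P_m = 218.2 − 7.75·6.96618 = 164.21211; MC(Q_m) = 74 + 5.2·6.96618 = 110.22414.
Competitive Q* = 11.13514, so ΔQ = 4.16896; wedge = 164.21211 − 110.22414 = 53.98797.
DWL = ½ × 4.16896 × 53.98797 = 112.54.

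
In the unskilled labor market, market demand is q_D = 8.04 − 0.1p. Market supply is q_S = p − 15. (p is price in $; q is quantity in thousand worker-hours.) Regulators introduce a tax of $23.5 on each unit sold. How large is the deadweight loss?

In inverse form: demand p = 80.4 − 10q, supply p = 15 + q.
Competitive equilibrium: 80.4 − 10q = 15 + q → q* = 5.9455, p* = 20.9455.
With the tax, the buyer price exceeds the seller price by 23.5: (80.4 − 10q) − (15 + q) = 23.5 → q' = 3.8091.
Δq = 5.9455 − 3.8091 = 2.1364; the wedge equals the tax, 23.5.
The triangle = ½ × 2.1364 × 23.5 = $25.10 thousand.

$25.10 thousand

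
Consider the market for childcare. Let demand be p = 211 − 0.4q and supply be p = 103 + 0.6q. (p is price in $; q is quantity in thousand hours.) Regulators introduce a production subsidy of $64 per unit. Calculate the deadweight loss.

$2048 thousand

Competitive equilibrium: 211 − 0.4q = 103 + 0.6q → q* = 108, p* = 167.8.
The subsidy lowers effective supply by 64: p = 39 + 0.6q.
New quantity: 211 − 0.4q = 39 + 0.6q → q' = 172.
Overproduction Δq = 172 − 108 = 64; wedge = subsidy = 64.
DWL = ½ × 64 × 64 = $2048 thousand.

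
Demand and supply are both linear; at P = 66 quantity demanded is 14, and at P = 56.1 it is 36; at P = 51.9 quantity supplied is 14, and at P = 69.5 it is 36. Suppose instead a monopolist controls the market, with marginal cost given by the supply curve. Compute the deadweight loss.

27.99

Demand slope = (56.1 − 66)/(36 − 14) = −0.45, so P = 72.3 − 0.45Q.
Supply slope = (69.5 − 51.9)/(36 − 14) = 0.8, so P = 40.7 + 0.8Q.
Competitive equilibrium: 72.3 − 0.45Q = 40.7 + 0.8Q → Q* = 25.28, P* = 60.924.
Marginal revenue: MR = 72.3 − 0.9Q. Set MR = MC: 72.3 − 0.9Q = 40.7 + 0.8Q → Q_m = 18.5882.
Price P_m = 72.3 − 0.45·18.5882 = 63.9353; MC(Q_m) = 40.7 + 0.8·18.5882 = 55.5706.
Competitive Q* = 25.28, so ΔQ = 6.6918; wedge = 63.9353 − 55.5706 = 8.3647.
The triangle = ½ × 6.6918 × 8.3647 = 27.99.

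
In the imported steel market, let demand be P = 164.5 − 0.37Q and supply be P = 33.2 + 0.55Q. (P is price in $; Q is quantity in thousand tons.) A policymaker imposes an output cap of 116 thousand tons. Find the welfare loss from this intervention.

$328.36 thousand

Competitive equilibrium: 164.5 − 0.37Q = 33.2 + 0.55Q → Q* = 142.7174, P* = 111.6946.
At Q = 116: demand price = 164.5 − 0.37·116 = 121.58; supply price = 33.2 + 0.55·116 = 97.
ΔQ = 142.7174 − 116 = 26.7174; wedge = 121.58 − 97 = 24.58.
The triangle = ½ × 26.7174 × 24.58 = $328.36 thousand.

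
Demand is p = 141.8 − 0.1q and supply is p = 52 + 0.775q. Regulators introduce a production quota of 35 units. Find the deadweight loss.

2000.96

Competitive equilibrium: 141.8 − 0.1q = 52 + 0.775q → q* = 102.6286, p* = 131.5371.
At q = 35: demand price = 141.8 − 0.1·35 = 138.3; supply price = 52 + 0.775·35 = 79.125.
Δq = 102.6286 − 35 = 67.6286; wedge = 138.3 − 79.125 = 59.175.
The triangle = ½ × 67.6286 × 59.175 = 2000.96.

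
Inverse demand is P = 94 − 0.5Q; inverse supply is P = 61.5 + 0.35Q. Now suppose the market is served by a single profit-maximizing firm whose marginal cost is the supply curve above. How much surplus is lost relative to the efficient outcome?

85.23

Competitive equilibrium: 94 − 0.5Q = 61.5 + 0.35Q → Q* = 38.2353, P* = 74.8824.
Marginal revenue: MR = 94 − Q. Set MR = MC: 94 − Q = 61.5 + 0.35Q → Q_m = 24.0741.
Price P_m = 94 − 0.5·24.0741 = 81.963; MC(Q_m) = 61.5 + 0.35·24.0741 = 69.9259.
Competitive Q* = 38.2353, so ΔQ = 14.1612; wedge = 81.963 − 69.9259 = 12.0371.
The triangle = ½ × 14.1612 × 12.0371 = 85.23.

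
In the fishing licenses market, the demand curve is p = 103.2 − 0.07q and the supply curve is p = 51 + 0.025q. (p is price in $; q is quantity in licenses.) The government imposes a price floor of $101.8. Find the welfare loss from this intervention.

Competitive equilibrium: 103.2 − 0.07q = 51 + 0.025q → q* = 549.4737, p* = 64.7368.
At the floor p = 101.8, quantity demanded = (103.2 − 101.8)/0.07 = 20.
Sellers' marginal cost at q' = 20: 51 + 0.025·20 = 51.5.
Δq = 549.4737 − 20 = 529.4737; wedge = 101.8 − 51.5 = 50.3.
The triangle = ½ × 529.4737 × 50.3 = $13316.26.

$13316.26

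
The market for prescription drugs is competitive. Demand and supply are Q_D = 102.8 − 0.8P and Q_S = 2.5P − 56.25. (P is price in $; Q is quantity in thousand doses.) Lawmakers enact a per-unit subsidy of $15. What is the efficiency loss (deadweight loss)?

$68.18 thousand

In inverse form: demand P = 128.5 − 1.25Q, supply P = 22.5 + 0.4Q.
Competitive equilibrium: 128.5 − 1.25Q = 22.5 + 0.4Q → Q* = 64.2424, P* = 48.197.
The subsidy lowers effective supply by 15: P = 7.5 + 0.4Q.
New quantity: 128.5 − 1.25Q = 7.5 + 0.4Q → Q' = 73.3333.
Overproduction ΔQ = 73.3333 − 64.2424 = 9.0909; wedge = subsidy = 15.
DWL = ½ × 9.0909 × 15 = $68.18 thousand.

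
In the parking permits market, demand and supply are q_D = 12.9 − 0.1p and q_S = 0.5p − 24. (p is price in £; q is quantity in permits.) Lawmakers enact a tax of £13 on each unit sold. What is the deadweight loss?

In inverse form: demand p = 129 − 10q, supply p = 48 + 2q.
Competitive equilibrium: 129 − 10q = 48 + 2q → q* = 6.75, p* = 61.5.
With the tax, the buyer price exceeds the seller price by 13: (129 − 10q) − (48 + 2q) = 13 → q' = 5.6667.
Δq = 6.75 − 5.6667 = 1.0833; the wedge equals the tax, 13.
Deadweight loss = ½ × 1.0833 × 13 = £7.04.

£7.04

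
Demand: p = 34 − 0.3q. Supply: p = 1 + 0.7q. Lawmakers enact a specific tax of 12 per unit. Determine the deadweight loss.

72

Competitive equilibrium: 34 − 0.3q = 1 + 0.7q → q* = 33, p* = 24.1.
With the tax, the buyer price exceeds the seller price by 12: (34 − 0.3q) − (1 + 0.7q) = 12 → q' = 21.
Δq = 33 − 21 = 12; the wedge equals the tax, 12.
DWL = ½ × 12 × 12 = 72.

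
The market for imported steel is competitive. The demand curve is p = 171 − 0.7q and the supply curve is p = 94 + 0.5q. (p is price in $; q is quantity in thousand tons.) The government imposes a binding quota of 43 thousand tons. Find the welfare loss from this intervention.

Competitive equilibrium: 171 − 0.7q = 94 + 0.5q → q* = 64.1667, p* = 126.0833.
At q = 43: demand price = 171 − 0.7·43 = 140.9; supply price = 94 + 0.5·43 = 115.5.
Δq = 64.1667 − 43 = 21.1667; wedge = 140.9 − 115.5 = 25.4.
Welfare loss = ½ × 21.1667 × 25.4 = $268.82 thousand.

$268.82 thousand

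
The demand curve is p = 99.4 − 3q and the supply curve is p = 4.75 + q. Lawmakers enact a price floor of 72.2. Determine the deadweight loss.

426.08

Competitive equilibrium: 99.4 − 3q = 4.75 + q → q* = 23.6625, p* = 28.4125.
At the floor p = 72.2, quantity demanded = (99.4 − 72.2)/3 = 9.0667.
Sellers' marginal cost at q' = 9.0667: 4.75 + 1·9.0667 = 13.8167.
Δq = 23.6625 − 9.0667 = 14.5958; wedge = 72.2 − 13.8167 = 58.3833.
Deadweight loss = ½ × 14.5958 × 58.3833 = 426.08.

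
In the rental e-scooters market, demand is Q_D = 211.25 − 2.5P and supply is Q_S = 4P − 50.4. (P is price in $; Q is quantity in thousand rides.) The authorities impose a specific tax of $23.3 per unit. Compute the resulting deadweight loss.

In inverse form: demand P = 84.5 − 0.4Q, supply P = 12.6 + 0.25Q.
Competitive equilibrium: 84.5 − 0.4Q = 12.6 + 0.25Q → Q* = 110.6154, P* = 40.2538.
With the tax, the buyer price exceeds the seller price by 23.3: (84.5 − 0.4Q) − (12.6 + 0.25Q) = 23.3 → Q' = 74.7692.
ΔQ = 110.6154 − 74.7692 = 35.8462; the wedge equals the tax, 23.3.
Deadweight loss = ½ × 35.8462 × 23.3 = $417.61 thousand.

$417.61 thousand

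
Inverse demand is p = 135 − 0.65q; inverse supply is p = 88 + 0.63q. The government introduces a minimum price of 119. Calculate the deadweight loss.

93.75

Competitive equilibrium: 135 − 0.65q = 88 + 0.63q → q* = 36.7188, p* = 111.1328.
At the floor p = 119, quantity demanded = (135 − 119)/0.65 = 24.6154.
Sellers' marginal cost at q' = 24.6154: 88 + 0.63·24.6154 = 103.5077.
Δq = 36.7188 − 24.6154 = 12.1034; wedge = 119 − 103.5077 = 15.4923.
Welfare loss = ½ × 12.1034 × 15.4923 = 93.75.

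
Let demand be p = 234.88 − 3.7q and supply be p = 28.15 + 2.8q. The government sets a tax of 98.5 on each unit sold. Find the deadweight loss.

746.33

Competitive equilibrium: 234.88 − 3.7q = 28.15 + 2.8q → q* = 31.80462, p* = 117.20292.
With the tax, the buyer price exceeds the seller price by 98.5: (234.88 − 3.7q) − (28.15 + 2.8q) = 98.5 → q' = 16.65077.
Δq = 31.80462 − 16.65077 = 15.15385; the wedge equals the tax, 98.5.
DWL = ½ × 15.15385 × 98.5 = 746.33.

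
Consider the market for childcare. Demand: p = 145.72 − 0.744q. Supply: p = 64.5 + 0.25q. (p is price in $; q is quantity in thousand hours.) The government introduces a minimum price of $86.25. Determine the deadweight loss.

$1.57 thousand

Competitive equilibrium: 145.72 − 0.744q = 64.5 + 0.25q → q* = 81.7103, p* = 84.9276.
At the floor p = 86.25, quantity demanded = (145.72 − 86.25)/0.744 = 79.9328.
Sellers' marginal cost at q' = 79.9328: 64.5 + 0.25·79.9328 = 84.4832.
Δq = 81.7103 − 79.9328 = 1.7775; wedge = 86.25 − 84.4832 = 1.7668.
Deadweight loss = ½ × 1.7775 × 1.7668 = $1.57 thousand.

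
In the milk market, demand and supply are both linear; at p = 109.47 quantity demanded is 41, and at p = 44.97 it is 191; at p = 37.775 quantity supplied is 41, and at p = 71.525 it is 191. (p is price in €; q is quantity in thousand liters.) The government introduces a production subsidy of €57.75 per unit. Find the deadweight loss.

€2545.85 thousand

Demand slope = (44.97 − 109.47)/(191 − 41) = −0.43, so p = 127.1 − 0.43q.
Supply slope = (71.525 − 37.775)/(191 − 41) = 0.225, so p = 28.55 + 0.225q.
Competitive equilibrium: 127.1 − 0.43q = 28.55 + 0.225q → q* = 150.458, p* = 62.4031.
The subsidy lowers effective supply by 57.75: p = 0.225q − 29.2.
New quantity: 127.1 − 0.43q = 0.225q − 29.2 → q' = 238.626.
Overproduction Δq = 238.626 − 150.458 = 88.168; wedge = subsidy = 57.75.
DWL = ½ × 88.168 × 57.75 = €2545.85 thousand.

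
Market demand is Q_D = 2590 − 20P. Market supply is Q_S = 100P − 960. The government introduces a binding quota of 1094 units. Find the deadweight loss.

24534.56

In inverse form: demand P = 129.5 − 0.05Q, supply P = 9.6 + 0.01Q.
Competitive equilibrium: 129.5 − 0.05Q = 9.6 + 0.01Q → Q* = 1998.3333, P* = 29.5833.
At Q = 1094: demand price = 129.5 − 0.05·1094 = 74.8; supply price = 9.6 + 0.01·1094 = 20.54.
ΔQ = 1998.3333 − 1094 = 904.3333; wedge = 74.8 − 20.54 = 54.26.
Welfare loss = ½ × 904.3333 × 54.26 = 24534.56.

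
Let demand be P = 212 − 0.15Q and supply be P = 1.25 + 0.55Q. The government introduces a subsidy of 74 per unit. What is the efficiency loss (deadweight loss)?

3911.43

Competitive equilibrium: 212 − 0.15Q = 1.25 + 0.55Q → Q* = 301.0714, P* = 166.8393.
The subsidy lowers effective supply by 74: P = 0.55Q − 72.75.
New quantity: 212 − 0.15Q = 0.55Q − 72.75 → Q' = 406.7857.
Overproduction ΔQ = 406.7857 − 301.0714 = 105.7143; wedge = subsidy = 74.
Deadweight loss = ½ × 105.7143 × 74 = 3911.43.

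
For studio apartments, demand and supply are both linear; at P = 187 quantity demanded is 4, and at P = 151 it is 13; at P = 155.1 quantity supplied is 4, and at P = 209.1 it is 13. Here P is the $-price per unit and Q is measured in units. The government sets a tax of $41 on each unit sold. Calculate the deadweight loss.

Demand slope = (151 − 187)/(13 − 4) = −4, so P = 203 − 4Q.
Supply slope = (209.1 − 155.1)/(13 − 4) = 6, so P = 131.1 + 6Q.
Competitive equilibrium: 203 − 4Q = 131.1 + 6Q → Q* = 7.19, P* = 174.24.
With the tax, the buyer price exceeds the seller price by 41: (203 − 4Q) − (131.1 + 6Q) = 41 → Q' = 3.09.
ΔQ = 7.19 − 3.09 = 4.1; the wedge equals the tax, 41.
DWL = ½ × 4.1 × 41 = $84.05.

$84.05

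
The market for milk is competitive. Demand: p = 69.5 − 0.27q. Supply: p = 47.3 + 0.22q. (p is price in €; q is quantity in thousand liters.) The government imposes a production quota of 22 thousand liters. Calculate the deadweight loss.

€133.08 thousand

Competitive equilibrium: 69.5 − 0.27q = 47.3 + 0.22q → q* = 45.3061, p* = 57.2673.
At q = 22: demand price = 69.5 − 0.27·22 = 63.56; supply price = 47.3 + 0.22·22 = 52.14.
Δq = 45.3061 − 22 = 23.3061; wedge = 63.56 − 52.14 = 11.42.
The triangle = ½ × 23.3061 × 11.42 = €133.08 thousand.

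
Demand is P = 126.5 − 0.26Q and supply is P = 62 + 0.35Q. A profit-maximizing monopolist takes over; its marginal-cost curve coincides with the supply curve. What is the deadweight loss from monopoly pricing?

304.56

Competitive equilibrium: 126.5 − 0.26Q = 62 + 0.35Q → Q* = 105.7377, P* = 99.0082.
Marginal revenue: MR = 126.5 − 0.52Q. Set MR = MC: 126.5 − 0.52Q = 62 + 0.35Q → Q_m = 74.1379.
Price P_m = 126.5 − 0.26·74.1379 = 107.2241; MC(Q_m) = 62 + 0.35·74.1379 = 87.9483.
Competitive Q* = 105.7377, so ΔQ = 31.5998; wedge = 107.2241 − 87.9483 = 19.2758.
The triangle = ½ × 31.5998 × 19.2758 = 304.56.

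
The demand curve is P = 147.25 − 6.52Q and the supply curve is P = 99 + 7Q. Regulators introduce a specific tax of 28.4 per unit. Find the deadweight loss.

Competitive equilibrium: 147.25 − 6.52Q = 99 + 7Q → Q* = 3.5688, P* = 123.9815.
With the tax, the buyer price exceeds the seller price by 28.4: (147.25 − 6.52Q) − (99 + 7Q) = 28.4 → Q' = 1.4682.
ΔQ = 3.5688 − 1.4682 = 2.1006; the wedge equals the tax, 28.4.
DWL = ½ × 2.1006 × 28.4 = 29.83.

29.83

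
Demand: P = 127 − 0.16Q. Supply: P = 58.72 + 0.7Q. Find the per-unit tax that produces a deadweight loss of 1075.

43

Competitive equilibrium: 127 − 0.16Q = 58.72 + 0.7Q → Q* = 79.3953, P* = 114.2967.
A tax t gives ΔQ = t/0.86 and wedge t, so DWL = t²/1.72.
t²/1.72 = 1075 → t² = 1849 → t = 43.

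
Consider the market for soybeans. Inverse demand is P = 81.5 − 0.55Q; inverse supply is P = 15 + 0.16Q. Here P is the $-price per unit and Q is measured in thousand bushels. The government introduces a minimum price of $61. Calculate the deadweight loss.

Competitive equilibrium: 81.5 − 0.55Q = 15 + 0.16Q → Q* = 93.662, P* = 29.9859.
At the floor P = 61, quantity demanded = (81.5 − 61)/0.55 = 37.2727.
Sellers' marginal cost at Q' = 37.2727: 15 + 0.16·37.2727 = 20.9636.
ΔQ = 93.662 − 37.2727 = 56.3893; wedge = 61 − 20.9636 = 40.0364.
DWL = ½ × 56.3893 × 40.0364 = $1128.81 thousand.

$1128.81 thousand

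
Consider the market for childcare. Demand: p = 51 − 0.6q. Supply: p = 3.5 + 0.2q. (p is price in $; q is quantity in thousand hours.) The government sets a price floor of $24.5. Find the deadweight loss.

$92.52 thousand

Competitive equilibrium: 51 − 0.6q = 3.5 + 0.2q → q* = 59.375, p* = 15.375.
At the floor p = 24.5, quantity demanded = (51 − 24.5)/0.6 = 44.1667.
Sellers' marginal cost at q' = 44.1667: 3.5 + 0.2·44.1667 = 12.3333.
Δq = 59.375 − 44.1667 = 15.2083; wedge = 24.5 − 12.3333 = 12.1667.
DWL = ½ × 15.2083 × 12.1667 = $92.52 thousand.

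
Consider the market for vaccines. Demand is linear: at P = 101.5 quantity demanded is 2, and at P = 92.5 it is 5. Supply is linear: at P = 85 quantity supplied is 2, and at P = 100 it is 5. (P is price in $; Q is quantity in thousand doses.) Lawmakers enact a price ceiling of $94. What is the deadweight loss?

Demand slope = (92.5 − 101.5)/(5 − 2) = −3, so P = 107.5 − 3Q.
Supply slope = (100 − 85)/(5 − 2) = 5, so P = 75 + 5Q.
Competitive equilibrium: 107.5 − 3Q = 75 + 5Q → Q* = 4.0625, P* = 95.3125.
At the ceiling P = 94, quantity supplied = (94 − 75)/5 = 3.8.
Willingness to pay at Q' = 3.8: 107.5 − 3·3.8 = 96.1.
ΔQ = 4.0625 − 3.8 = 0.2625; wedge = 96.1 − 94 = 2.1.
DWL = ½ × 0.2625 × 2.1 = $0.28 thousand.

$0.28 thousand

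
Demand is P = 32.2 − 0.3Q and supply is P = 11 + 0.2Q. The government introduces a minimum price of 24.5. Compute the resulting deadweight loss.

70

Competitive equilibrium: 32.2 − 0.3Q = 11 + 0.2Q → Q* = 42.4, P* = 19.48.
At the floor P = 24.5, quantity demanded = (32.2 − 24.5)/0.3 = 25.6667.
Sellers' marginal cost at Q' = 25.6667: 11 + 0.2·25.6667 = 16.1333.
ΔQ = 42.4 − 25.6667 = 16.7333; wedge = 24.5 − 16.1333 = 8.3667.
Deadweight loss = ½ × 16.7333 × 8.3667 = 70.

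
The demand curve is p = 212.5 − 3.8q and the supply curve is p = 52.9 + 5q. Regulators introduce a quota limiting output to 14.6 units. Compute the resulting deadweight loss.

55.03

Competitive equilibrium: 212.5 − 3.8q = 52.9 + 5q → q* = 18.1364, p* = 143.5818.
At q = 14.6: demand price = 212.5 − 3.8·14.6 = 157.02; supply price = 52.9 + 5·14.6 = 125.9.
Δq = 18.1364 − 14.6 = 3.5364; wedge = 157.02 − 125.9 = 31.12.
Deadweight loss = ½ × 3.5364 × 31.12 = 55.03.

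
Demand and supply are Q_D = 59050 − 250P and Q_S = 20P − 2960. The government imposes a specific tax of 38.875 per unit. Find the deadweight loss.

13993.20

In inverse form: demand P = 236.2 − 0.004Q, supply P = 148 + 0.05Q.
Competitive equilibrium: 236.2 − 0.004Q = 148 + 0.05Q → Q* = 1633.3333, P* = 229.6667.
With the tax, the buyer price exceeds the seller price by 38.875: (236.2 − 0.004Q) − (148 + 0.05Q) = 38.875 → Q' = 913.4259.
ΔQ = 1633.3333 − 913.4259 = 719.9074; the wedge equals the tax, 38.875.
Deadweight loss = ½ × 719.9074 × 38.875 = 13993.20.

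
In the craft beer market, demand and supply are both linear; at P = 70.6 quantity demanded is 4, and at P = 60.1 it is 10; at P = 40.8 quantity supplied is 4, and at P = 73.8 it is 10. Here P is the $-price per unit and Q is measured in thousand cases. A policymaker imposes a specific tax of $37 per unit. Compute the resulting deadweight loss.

Demand slope = (60.1 − 70.6)/(10 − 4) = −1.75, so P = 77.6 − 1.75Q.
Supply slope = (73.8 − 40.8)/(10 − 4) = 5.5, so P = 18.8 + 5.5Q.
Competitive equilibrium: 77.6 − 1.75Q = 18.8 + 5.5Q → Q* = 8.1103, P* = 63.4069.
With the tax, the buyer price exceeds the seller price by 37: (77.6 − 1.75Q) − (18.8 + 5.5Q) = 37 → Q' = 3.0069.
ΔQ = 8.1103 − 3.0069 = 5.1034; the wedge equals the tax, 37.
Deadweight loss = ½ × 5.1034 × 37 = $94.41 thousand.

$94.41 thousand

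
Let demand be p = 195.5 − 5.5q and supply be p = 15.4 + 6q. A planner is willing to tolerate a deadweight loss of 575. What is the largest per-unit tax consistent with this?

Competitive equilibrium: 195.5 − 5.5q = 15.4 + 6q → q* = 15.6609, p* = 109.3652.
A tax t gives Δq = t/11.5 and wedge t, so DWL = t²/23.
t²/23 = 575 → t² = 13225 → t = 115.

115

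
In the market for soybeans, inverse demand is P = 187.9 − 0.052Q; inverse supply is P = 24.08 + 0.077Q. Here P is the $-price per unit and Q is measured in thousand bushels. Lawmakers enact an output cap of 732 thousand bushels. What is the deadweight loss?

$18663.76 thousand

Competitive equilibrium: 187.9 − 0.052Q = 24.08 + 0.077Q → Q* = 1269.9225, P* = 121.864.
At Q = 732: demand price = 187.9 − 0.052·732 = 149.836; supply price = 24.08 + 0.077·732 = 80.444.
ΔQ = 1269.9225 − 732 = 537.9225; wedge = 149.836 − 80.444 = 69.392.
DWL = ½ × 537.9225 × 69.392 = $18663.76 thousand.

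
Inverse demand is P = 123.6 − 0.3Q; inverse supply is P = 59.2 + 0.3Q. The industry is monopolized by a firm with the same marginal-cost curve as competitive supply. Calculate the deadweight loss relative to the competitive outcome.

384.01

Competitive equilibrium: 123.6 − 0.3Q = 59.2 + 0.3Q → Q* = 107.3333, P* = 91.4.
Marginal revenue: MR = 123.6 − 0.6Q. Set MR = MC: 123.6 − 0.6Q = 59.2 + 0.3Q → Q_m = 71.5556.
Price P_m = 123.6 − 0.3·71.5556 = 102.1333; MC(Q_m) = 59.2 + 0.3·71.5556 = 80.6667.
Competitive Q* = 107.3333, so ΔQ = 35.7777; wedge = 102.1333 − 80.6667 = 21.4666.
Welfare loss = ½ × 35.7777 × 21.4666 = 384.01.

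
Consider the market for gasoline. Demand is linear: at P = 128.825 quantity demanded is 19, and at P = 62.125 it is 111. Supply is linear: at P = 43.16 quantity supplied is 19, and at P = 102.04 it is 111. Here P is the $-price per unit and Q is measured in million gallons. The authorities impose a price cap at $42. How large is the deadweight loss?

$2845.60 million

Demand slope = (62.125 − 128.825)/(111 − 19) = −0.725, so P = 142.6 − 0.725Q.
Supply slope = (102.04 − 43.16)/(111 − 19) = 0.64, so P = 31 + 0.64Q.
Competitive equilibrium: 142.6 − 0.725Q = 31 + 0.64Q → Q* = 81.7582, P* = 83.3253.
At the ceiling P = 42, quantity supplied = (42 − 31)/0.64 = 17.1875.
Willingness to pay at Q' = 17.1875: 142.6 − 0.725·17.1875 = 130.1391.
ΔQ = 81.7582 − 17.1875 = 64.5707; wedge = 130.1391 − 42 = 88.1391.
DWL = ½ × 64.5707 × 88.1391 = $2845.60 million.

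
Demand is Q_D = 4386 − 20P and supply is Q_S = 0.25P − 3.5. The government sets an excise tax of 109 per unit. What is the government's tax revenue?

2591.78

In inverse form: demand P = 219.3 − 0.05Q, supply P = 14 + 4Q.
Competitive equilibrium: 219.3 − 0.05Q = 14 + 4Q → Q* = 50.6914, P* = 216.7654.
With the tax, the buyer price exceeds the seller price by 109: (219.3 − 0.05Q) − (14 + 4Q) = 109 → Q' = 23.7778.
Tax revenue = 109 × 23.7778 = 2591.78.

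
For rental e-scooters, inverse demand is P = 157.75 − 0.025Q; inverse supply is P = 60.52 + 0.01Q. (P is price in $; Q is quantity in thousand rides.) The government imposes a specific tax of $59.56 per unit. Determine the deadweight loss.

$50677.05 thousand

Competitive equilibrium: 157.75 − 0.025Q = 60.52 + 0.01Q → Q* = 2778, P* = 88.3.
With the tax, the buyer price exceeds the seller price by 59.56: (157.75 − 0.025Q) − (60.52 + 0.01Q) = 59.56 → Q' = 1076.2857.
ΔQ = 2778 − 1076.2857 = 1701.7143; the wedge equals the tax, 59.56.
The triangle = ½ × 1701.7143 × 59.56 = $50677.05 thousand.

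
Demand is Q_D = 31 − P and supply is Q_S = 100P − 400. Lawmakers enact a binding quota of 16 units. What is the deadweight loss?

In inverse form: demand P = 31 − Q, supply P = 4 + 0.01Q.
Competitive equilibrium: 31 − Q = 4 + 0.01Q → Q* = 26.7327, P* = 4.2673.
At Q = 16: demand price = 31 − 1·16 = 15; supply price = 4 + 0.01·16 = 4.16.
ΔQ = 26.7327 − 16 = 10.7327; wedge = 15 − 4.16 = 10.84.
Deadweight loss = ½ × 10.7327 × 10.84 = 58.17.

58.17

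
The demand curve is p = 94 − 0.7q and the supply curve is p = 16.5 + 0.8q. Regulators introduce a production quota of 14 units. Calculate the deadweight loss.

1064.08

Competitive equilibrium: 94 − 0.7q = 16.5 + 0.8q → q* = 51.6667, p* = 57.8333.
At q = 14: demand price = 94 − 0.7·14 = 84.2; supply price = 16.5 + 0.8·14 = 27.7.
Δq = 51.6667 − 14 = 37.6667; wedge = 84.2 − 27.7 = 56.5.
The triangle = ½ × 37.6667 × 56.5 = 1064.08.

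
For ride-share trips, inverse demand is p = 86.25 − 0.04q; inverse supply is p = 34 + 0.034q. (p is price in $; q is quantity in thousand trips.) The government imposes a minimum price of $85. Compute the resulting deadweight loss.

Competitive equilibrium: 86.25 − 0.04q = 34 + 0.034q → q* = 706.0811, p* = 58.0068.
At the floor p = 85, quantity demanded = (86.25 − 85)/0.04 = 31.25.
Sellers' marginal cost at q' = 31.25: 34 + 0.034·31.25 = 35.0625.
Δq = 706.0811 − 31.25 = 674.8311; wedge = 85 − 35.0625 = 49.9375.
DWL = ½ × 674.8311 × 49.9375 = $16849.69 thousand.

$16849.69 thousand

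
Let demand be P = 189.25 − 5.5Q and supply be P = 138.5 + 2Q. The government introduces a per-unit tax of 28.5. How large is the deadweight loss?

Competitive equilibrium: 189.25 − 5.5Q = 138.5 + 2Q → Q* = 6.7667, P* = 152.0333.
With the tax, the buyer price exceeds the seller price by 28.5: (189.25 − 5.5Q) − (138.5 + 2Q) = 28.5 → Q' = 2.9667.
ΔQ = 6.7667 − 2.9667 = 3.8; the wedge equals the tax, 28.5.
Welfare loss = ½ × 3.8 × 28.5 = 54.15.

54.15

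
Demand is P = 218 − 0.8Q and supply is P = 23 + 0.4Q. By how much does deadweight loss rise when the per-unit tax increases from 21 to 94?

Competitive equilibrium: 218 − 0.8Q = 23 + 0.4Q → Q* = 162.5, P* = 88.
For a per-unit tax t: ΔQ = t/1.2, so DWL = ½·t·(t/1.2) = t²/2.4.
At t = 21: DWL = 183.75. At t = 94: DWL = 3681.667.
Increase = 3681.667 − 183.75 = 3497.92.

3497.92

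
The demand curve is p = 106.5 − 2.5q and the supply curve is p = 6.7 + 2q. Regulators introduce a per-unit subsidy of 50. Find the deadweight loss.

277.78

Competitive equilibrium: 106.5 − 2.5q = 6.7 + 2q → q* = 22.1778, p* = 51.0556.
The subsidy lowers effective supply by 50: p = 2q − 43.3.
New quantity: 106.5 − 2.5q = 2q − 43.3 → q' = 33.2889.
Overproduction Δq = 33.2889 − 22.1778 = 11.1111; wedge = subsidy = 50.
Welfare loss = ½ × 11.1111 × 50 = 277.78.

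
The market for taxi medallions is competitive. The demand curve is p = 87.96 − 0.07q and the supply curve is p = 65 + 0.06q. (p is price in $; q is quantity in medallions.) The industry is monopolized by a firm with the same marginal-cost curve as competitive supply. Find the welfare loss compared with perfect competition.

$248.37

Competitive equilibrium: 87.96 − 0.07q = 65 + 0.06q → q* = 176.6154, p* = 75.5969.
Marginal revenue: MR = 87.96 − 0.14q. Set MR = MC: 87.96 − 0.14q = 65 + 0.06q → q_m = 114.8.
Price p_m = 87.96 − 0.07·114.8 = 79.924; MC(q_m) = 65 + 0.06·114.8 = 71.888.
Competitive q* = 176.6154, so Δq = 61.8154; wedge = 79.924 − 71.888 = 8.036.
DWL = ½ × 61.8154 × 8.036 = $248.37.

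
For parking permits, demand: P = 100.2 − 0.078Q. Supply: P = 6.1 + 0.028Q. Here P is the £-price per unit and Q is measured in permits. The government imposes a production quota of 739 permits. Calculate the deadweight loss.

£1172.48

Competitive equilibrium: 100.2 − 0.078Q = 6.1 + 0.028Q → Q* = 887.7358, P* = 30.9566.
At Q = 739: demand price = 100.2 − 0.078·739 = 42.558; supply price = 6.1 + 0.028·739 = 26.792.
ΔQ = 887.7358 − 739 = 148.7358; wedge = 42.558 − 26.792 = 15.766.
Deadweight loss = ½ × 148.7358 × 15.766 = £1172.48.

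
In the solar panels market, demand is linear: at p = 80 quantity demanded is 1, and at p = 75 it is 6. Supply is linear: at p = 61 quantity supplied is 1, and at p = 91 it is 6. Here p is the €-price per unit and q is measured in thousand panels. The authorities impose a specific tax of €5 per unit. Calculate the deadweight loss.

€1.79 thousand

Demand slope = (75 − 80)/(6 − 1) = −1, so p = 81 − q.
Supply slope = (91 − 61)/(6 − 1) = 6, so p = 55 + 6q.
Competitive equilibrium: 81 − q = 55 + 6q → q* = 3.7143, p* = 77.2857.
With the tax, the buyer price exceeds the seller price by 5: (81 − q) − (55 + 6q) = 5 → q' = 3.
Δq = 3.7143 − 3 = 0.7143; the wedge equals the tax, 5.
The triangle = ½ × 0.7143 × 5 = €1.79 thousand.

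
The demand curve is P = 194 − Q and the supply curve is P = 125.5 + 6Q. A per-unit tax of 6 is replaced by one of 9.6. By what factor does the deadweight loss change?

2.56

Competitive equilibrium: 194 − Q = 125.5 + 6Q → Q* = 9.7857, P* = 184.2143.
For a per-unit tax t: ΔQ = t/7, so DWL = ½·t·(t/7) = t²/14.
At t = 6: DWL = 2.571. At t = 9.6: DWL = 6.583.
Ratio = (9.6/6)² = 2.56.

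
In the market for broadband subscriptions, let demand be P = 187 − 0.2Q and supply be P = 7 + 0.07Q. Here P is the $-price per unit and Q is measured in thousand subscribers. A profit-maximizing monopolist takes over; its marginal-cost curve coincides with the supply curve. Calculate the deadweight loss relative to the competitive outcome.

$10864.64 thousand

Competitive equilibrium: 187 − 0.2Q = 7 + 0.07Q → Q* = 666.666667, P* = 53.666667.
Marginal revenue: MR = 187 − 0.4Q. Set MR = MC: 187 − 0.4Q = 7 + 0.07Q → Q_m = 382.978723.
Price P_m = 187 − 0.2·382.978723 = 110.404255; MC(Q_m) = 7 + 0.07·382.978723 = 33.808511.
Competitive Q* = 666.666667, so ΔQ = 283.687944; wedge = 110.404255 − 33.808511 = 76.595744.
Welfare loss = ½ × 283.687944 × 76.595744 = $10864.64 thousand.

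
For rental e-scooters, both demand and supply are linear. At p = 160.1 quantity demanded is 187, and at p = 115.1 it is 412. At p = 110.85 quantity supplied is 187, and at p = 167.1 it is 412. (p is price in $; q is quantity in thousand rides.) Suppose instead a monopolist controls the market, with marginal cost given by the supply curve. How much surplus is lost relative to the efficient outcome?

Demand slope = (115.1 − 160.1)/(412 − 187) = −0.2, so p = 197.5 − 0.2q.
Supply slope = (167.1 − 110.85)/(412 − 187) = 0.25, so p = 64.1 + 0.25q.
Competitive equilibrium: 197.5 − 0.2q = 64.1 + 0.25q → q* = 296.44444, p* = 138.21111.
Marginal revenue: MR = 197.5 − 0.4q. Set MR = MC: 197.5 − 0.4q = 64.1 + 0.25q → q_m = 205.23077.
Price p_m = 197.5 − 0.2·205.23077 = 156.45385; MC(q_m) = 64.1 + 0.25·205.23077 = 115.40769.
Competitive q* = 296.44444, so Δq = 91.21367; wedge = 156.45385 − 115.40769 = 41.04616.
Welfare loss = ½ × 91.21367 × 41.04616 = $1871.99 thousand.

$1871.99 thousand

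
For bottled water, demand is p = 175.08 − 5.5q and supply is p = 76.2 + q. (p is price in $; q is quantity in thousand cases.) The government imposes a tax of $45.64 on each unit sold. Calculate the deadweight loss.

$160.23 thousand

Competitive equilibrium: 175.08 − 5.5q = 76.2 + q → q* = 15.2123, p* = 91.4123.
With the tax, the buyer price exceeds the seller price by 45.64: (175.08 − 5.5q) − (76.2 + q) = 45.64 → q' = 8.1908.
Δq = 15.2123 − 8.1908 = 7.0215; the wedge equals the tax, 45.64.
Welfare loss = ½ × 7.0215 × 45.64 = $160.23 thousand.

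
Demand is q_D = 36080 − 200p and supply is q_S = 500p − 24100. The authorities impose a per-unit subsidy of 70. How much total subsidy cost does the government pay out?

2022000

In inverse form: demand p = 180.4 − 0.005q, supply p = 48.2 + 0.002q.
Competitive equilibrium: 180.4 − 0.005q = 48.2 + 0.002q → q* = 18885.7143, p* = 85.9714.
The subsidy lowers effective supply by 70: p = 0.002q − 21.8.
New quantity: 180.4 − 0.005q = 0.002q − 21.8 → q' = 28885.7143.
Total subsidy cost = 70 × 28885.7143 = 2022000.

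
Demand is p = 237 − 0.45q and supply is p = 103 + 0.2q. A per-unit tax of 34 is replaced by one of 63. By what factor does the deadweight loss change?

3.433

Competitive equilibrium: 237 − 0.45q = 103 + 0.2q → q* = 206.1538, p* = 144.2308.
For a per-unit tax t: Δq = t/0.65, so DWL = ½·t·(t/0.65) = t²/1.3.
At t = 34: DWL = 889.231. At t = 63: DWL = 3053.077.
Ratio = (63/34)² = 3.433.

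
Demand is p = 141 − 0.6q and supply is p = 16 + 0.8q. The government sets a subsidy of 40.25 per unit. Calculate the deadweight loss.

578.59

Competitive equilibrium: 141 − 0.6q = 16 + 0.8q → q* = 89.2857, p* = 87.4286.
The subsidy lowers effective supply by 40.25: p = 0.8q − 24.25.
New quantity: 141 − 0.6q = 0.8q − 24.25 → q' = 118.0357.
Overproduction Δq = 118.0357 − 89.2857 = 28.75; wedge = subsidy = 40.25.
Welfare loss = ½ × 28.75 × 40.25 = 578.59.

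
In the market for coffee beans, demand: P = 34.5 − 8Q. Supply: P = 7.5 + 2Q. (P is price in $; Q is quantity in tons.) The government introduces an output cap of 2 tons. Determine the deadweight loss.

$2.45

Competitive equilibrium: 34.5 − 8Q = 7.5 + 2Q → Q* = 2.7, P* = 12.9.
At Q = 2: demand price = 34.5 − 8·2 = 18.5; supply price = 7.5 + 2·2 = 11.5.
ΔQ = 2.7 − 2 = 0.7; wedge = 18.5 − 11.5 = 7.
Deadweight loss = ½ × 0.7 × 7 = $2.45.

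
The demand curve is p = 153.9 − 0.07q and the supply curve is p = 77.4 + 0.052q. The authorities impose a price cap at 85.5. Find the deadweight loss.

Competitive equilibrium: 153.9 − 0.07q = 77.4 + 0.052q → q* = 627.04918, p* = 110.00656.
At the ceiling p = 85.5, quantity supplied = (85.5 − 77.4)/0.052 = 155.76923.
Willingness to pay at q' = 155.76923: 153.9 − 0.07·155.76923 = 142.99615.
Δq = 627.04918 − 155.76923 = 471.27995; wedge = 142.99615 − 85.5 = 57.49615.
Deadweight loss = ½ × 471.27995 × 57.49615 = 13548.39.

13548.39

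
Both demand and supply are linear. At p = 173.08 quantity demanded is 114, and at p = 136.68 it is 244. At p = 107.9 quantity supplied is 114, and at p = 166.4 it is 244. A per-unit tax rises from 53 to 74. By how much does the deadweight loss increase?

1826.71

Demand slope = (136.68 − 173.08)/(244 − 114) = −0.28, so p = 205 − 0.28q.
Supply slope = (166.4 − 107.9)/(244 − 114) = 0.45, so p = 56.6 + 0.45q.
Competitive equilibrium: 205 − 0.28q = 56.6 + 0.45q → q* = 203.2877, p* = 148.0795.
For a per-unit tax t: Δq = t/0.73, so DWL = ½·t·(t/0.73) = t²/1.46.
At t = 53: DWL = 1923.973. At t = 74: DWL = 3750.685.
Increase = 3750.685 − 1923.973 = 1826.71.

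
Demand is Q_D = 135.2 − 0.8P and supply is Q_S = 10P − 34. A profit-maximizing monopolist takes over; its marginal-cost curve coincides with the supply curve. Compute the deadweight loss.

2347.63

In inverse form: demand P = 169 − 1.25Q, supply P = 3.4 + 0.1Q.
Competitive equilibrium: 169 − 1.25Q = 3.4 + 0.1Q → Q* = 122.66667, P* = 15.66667.
Marginal revenue: MR = 169 − 2.5Q. Set MR = MC: 169 − 2.5Q = 3.4 + 0.1Q → Q_m = 63.69231.
Price P_m = 169 − 1.25·63.69231 = 89.38461; MC(Q_m) = 3.4 + 0.1·63.69231 = 9.76923.
Competitive Q* = 122.66667, so ΔQ = 58.97436; wedge = 89.38461 − 9.76923 = 79.61538.
Deadweight loss = ½ × 58.97436 × 79.61538 = 2347.63.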